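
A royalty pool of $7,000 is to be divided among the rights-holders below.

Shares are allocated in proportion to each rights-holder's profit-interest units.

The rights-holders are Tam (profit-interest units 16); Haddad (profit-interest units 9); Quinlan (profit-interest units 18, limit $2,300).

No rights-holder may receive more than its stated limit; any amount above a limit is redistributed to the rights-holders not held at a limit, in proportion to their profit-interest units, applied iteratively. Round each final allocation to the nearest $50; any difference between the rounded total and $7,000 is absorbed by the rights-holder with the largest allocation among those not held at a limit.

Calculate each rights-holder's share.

Tam: $3,000 | Haddad: $1,700 | Quinlan: $2,300

Profit-interest units total: 43.
Pro-rata shares before constraints: Tam 2,604.65; Haddad 1,465.12; Quinlan 2,930.23.
Held at cap: Quinlan ($2,300); balance $4,700 reallocated over remaining profit-interest units 25.
Shares after redistribution: Tam 3,008.00 → $3,000; Haddad 1,692.00 → $1,700.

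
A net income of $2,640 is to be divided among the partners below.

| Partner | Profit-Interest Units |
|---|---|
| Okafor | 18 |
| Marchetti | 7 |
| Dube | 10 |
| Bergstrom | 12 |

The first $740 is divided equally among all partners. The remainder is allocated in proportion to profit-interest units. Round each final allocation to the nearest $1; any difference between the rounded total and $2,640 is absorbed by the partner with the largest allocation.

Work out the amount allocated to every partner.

Okafor: $913; Marchetti: $468; Dube: $589; Bergstrom: $670

$740 shared equally gives $185 per partner.
Remainder $1,900 by profit-interest units (total 47): Okafor 727.66 → $728; Marchetti 282.98 → $283; Dube 404.26 → $404; Bergstrom 485.11 → $485.
Totals: Okafor $185 + $728 = $913; Marchetti $185 + $283 = $468; Dube $185 + $404 = $589; Bergstrom $185 + $485 = $670.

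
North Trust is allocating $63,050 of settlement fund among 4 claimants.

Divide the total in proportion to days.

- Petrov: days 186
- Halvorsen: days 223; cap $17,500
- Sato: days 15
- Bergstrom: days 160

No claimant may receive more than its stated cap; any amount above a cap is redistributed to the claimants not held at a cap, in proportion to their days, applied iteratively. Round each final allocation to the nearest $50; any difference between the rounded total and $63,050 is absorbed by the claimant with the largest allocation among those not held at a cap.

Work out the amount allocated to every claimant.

Days total: 584.
Unconstrained shares: Petrov 20,080.99; Halvorsen 24,075.60; Sato 1,619.43; Bergstrom 17,273.97.
Capped: Halvorsen ($17,500); residual $45,550 reallocated over remaining days 361.
Remaining shares: Petrov 23,468.98 → $23,450; Sato 1,892.66 → $1,900; Bergstrom 20,188.37 → $20,200.

Petrov: $23,450; Halvorsen: $17,500; Sato: $1,900; Bergstrom: $20,200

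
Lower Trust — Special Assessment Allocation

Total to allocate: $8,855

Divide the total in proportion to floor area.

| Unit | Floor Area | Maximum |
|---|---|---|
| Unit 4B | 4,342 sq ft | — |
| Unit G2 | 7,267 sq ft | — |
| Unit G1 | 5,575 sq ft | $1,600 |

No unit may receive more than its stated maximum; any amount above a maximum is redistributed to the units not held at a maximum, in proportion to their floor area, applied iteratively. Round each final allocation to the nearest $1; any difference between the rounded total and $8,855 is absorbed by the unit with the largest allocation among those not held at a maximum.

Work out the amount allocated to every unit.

Floor area total: 17,184.
Proportional shares (ignoring caps): Unit 4B 2,237.45; Unit G2 3,744.72; Unit G1 2,872.83.
Held at cap: Unit G1 ($1,600); remaining pool $7,255 reallocated over remaining floor area 11,609.
Remaining shares: Unit 4B 2,713.52 → $2,714; Unit G2 4,541.48 → $4,541.

Unit 4B: $2,714 · Unit G2: $4,541 · Unit G1: $1,600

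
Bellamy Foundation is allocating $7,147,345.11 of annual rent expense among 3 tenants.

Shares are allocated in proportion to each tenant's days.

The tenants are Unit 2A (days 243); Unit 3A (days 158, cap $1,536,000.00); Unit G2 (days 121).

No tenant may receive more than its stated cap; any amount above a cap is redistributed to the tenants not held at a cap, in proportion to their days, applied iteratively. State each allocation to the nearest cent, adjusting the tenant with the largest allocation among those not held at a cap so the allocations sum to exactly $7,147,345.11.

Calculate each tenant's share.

Unit 2A: $3,746,035.33 · Unit 3A: $1,536,000.00 · Unit G2: $1,865,309.78

Total days = 522.
Proportional shares (ignoring caps): Unit 2A 3,327,212.3788; Unit 3A 2,163,372.6578; Unit G2 1,656,760.0734.
Held at cap: Unit 3A ($1,536,000.00); residual $5,611,345.11 reallocated over remaining days 364.
Remaining shares: Unit 2A 3,746,035.3344 → $3,746,035.33; Unit G2 1,865,309.7756 → $1,865,309.78.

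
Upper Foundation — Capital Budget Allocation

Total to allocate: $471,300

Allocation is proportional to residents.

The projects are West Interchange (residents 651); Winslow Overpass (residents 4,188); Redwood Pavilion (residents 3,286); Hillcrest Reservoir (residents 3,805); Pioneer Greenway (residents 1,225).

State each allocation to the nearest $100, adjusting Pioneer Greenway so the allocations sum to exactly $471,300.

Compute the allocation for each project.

West Interchange: $23,300; Winslow Overpass: $150,000; Redwood Pavilion: $117,700; Hillcrest Reservoir: $136,300; Pioneer Greenway: $44,000

Residents total: 13,155.
Proportional shares: West Interchange 651/13,155 × $471,300 = 23,323.17; Winslow Overpass 4,188/13,155 × $471,300 = 150,042.14; Redwood Pavilion 3,286/13,155 × $471,300 = 117,726.48; Hillcrest Reservoir 3,805/13,155 × $471,300 = 136,320.52; Pioneer Greenway 1,225/13,155 × $471,300 = 43,887.69.
After rounding ($100): West Interchange $23,300; Winslow Overpass $150,000; Redwood Pavilion $117,700; Hillcrest Reservoir $136,300; Pioneer Greenway $43,900. Sum = $471,200.
Difference $471,300 − $471,200 = +$100 applied to Pioneer Greenway: Pioneer Greenway becomes $44,000.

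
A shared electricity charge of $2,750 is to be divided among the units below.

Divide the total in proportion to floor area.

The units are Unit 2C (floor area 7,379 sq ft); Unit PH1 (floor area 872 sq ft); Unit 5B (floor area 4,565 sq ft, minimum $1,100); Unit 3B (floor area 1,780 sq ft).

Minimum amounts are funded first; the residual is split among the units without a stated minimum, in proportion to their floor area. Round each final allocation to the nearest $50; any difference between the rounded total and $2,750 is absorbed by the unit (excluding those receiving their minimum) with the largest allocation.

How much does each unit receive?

Guaranteed amounts: Unit 5B $1,100. Balance $1,650.
Balance split over remaining floor area 10,031: Unit 2C 1,213.77 → $1,200; Unit PH1 143.44 → $150; Unit 3B 292.79 → $300.

Unit 2C: $1,200 | Unit PH1: $150 | Unit 5B: $1,100 | Unit 3B: $300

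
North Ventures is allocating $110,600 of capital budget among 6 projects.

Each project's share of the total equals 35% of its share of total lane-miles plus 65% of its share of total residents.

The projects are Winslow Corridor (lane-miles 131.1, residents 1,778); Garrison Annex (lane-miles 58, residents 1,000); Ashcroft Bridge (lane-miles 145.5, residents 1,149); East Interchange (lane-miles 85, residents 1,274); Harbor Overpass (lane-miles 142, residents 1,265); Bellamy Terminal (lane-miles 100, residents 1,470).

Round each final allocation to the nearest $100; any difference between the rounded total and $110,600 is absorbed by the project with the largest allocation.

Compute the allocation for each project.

Winslow Corridor: $23,700 · Garrison Annex: $12,500 · Ashcroft Bridge: $18,900 · East Interchange: $16,500 · Harbor Overpass: $19,800 · Bellamy Terminal: $19,200

Totals — lane-miles 661.6, residents 7,936.
Combined weights (35% lane-miles + 65% residents): Winslow Corridor 0.2150; Garrison Annex 0.1126; Ashcroft Bridge 0.1711; East Interchange 0.1493; Harbor Overpass 0.1787; Bellamy Terminal 0.1733.
Pro-rata amounts: Winslow Corridor 23,777.02; Garrison Annex 12,452.28; Ashcroft Bridge 18,921.63; East Interchange 16,514.13; Harbor Overpass 19,767.65; Bellamy Terminal 19,167.29.
Rounded to nearest $100: Winslow Corridor $23,800; Garrison Annex $12,500; Ashcroft Bridge $18,900; East Interchange $16,500; Harbor Overpass $19,800; Bellamy Terminal $19,200. Sum = $110,700.
Difference $110,600 − $110,700 = −$100 applied to largest allocation (Winslow Corridor): Winslow Corridor becomes $23,700.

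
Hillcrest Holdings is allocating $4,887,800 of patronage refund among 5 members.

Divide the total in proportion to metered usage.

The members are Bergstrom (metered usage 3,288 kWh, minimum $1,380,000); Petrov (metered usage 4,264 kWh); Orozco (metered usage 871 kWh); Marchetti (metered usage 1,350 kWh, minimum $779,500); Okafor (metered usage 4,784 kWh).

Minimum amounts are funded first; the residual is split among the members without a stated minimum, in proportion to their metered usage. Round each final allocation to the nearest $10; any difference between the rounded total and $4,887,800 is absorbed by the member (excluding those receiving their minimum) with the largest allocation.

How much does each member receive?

Bergstrom: $1,380,000 | Petrov: $1,172,850 | Orozco: $239,580 | Marchetti: $779,500 | Okafor: $1,315,870

Fund the minimums — Bergstrom $1,380,000; Marchetti $779,500. Residual $2,728,300.
Residual split over remaining metered usage 9,919: Petrov 1,172,847.18 → $1,172,850; Orozco 239,575.49 → $239,580; Okafor 1,315,877.33 → $1,315,880.
Rounding difference −$10 applied to Okafor → $1,315,870.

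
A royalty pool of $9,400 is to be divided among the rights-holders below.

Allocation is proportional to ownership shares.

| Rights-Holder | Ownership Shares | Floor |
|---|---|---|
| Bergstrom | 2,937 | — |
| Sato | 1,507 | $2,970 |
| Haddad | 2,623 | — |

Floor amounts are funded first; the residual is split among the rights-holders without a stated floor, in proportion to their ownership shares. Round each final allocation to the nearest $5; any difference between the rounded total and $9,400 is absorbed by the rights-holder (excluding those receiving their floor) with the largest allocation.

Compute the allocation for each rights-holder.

Fund the minimums — Sato $2,970. Residual $6,430.
Residual split over remaining ownership shares 5,560: Bergstrom 3,396.57 → $3,395; Haddad 3,033.43 → $3,035.

Bergstrom: $3,395; Sato: $2,970; Haddad: $3,035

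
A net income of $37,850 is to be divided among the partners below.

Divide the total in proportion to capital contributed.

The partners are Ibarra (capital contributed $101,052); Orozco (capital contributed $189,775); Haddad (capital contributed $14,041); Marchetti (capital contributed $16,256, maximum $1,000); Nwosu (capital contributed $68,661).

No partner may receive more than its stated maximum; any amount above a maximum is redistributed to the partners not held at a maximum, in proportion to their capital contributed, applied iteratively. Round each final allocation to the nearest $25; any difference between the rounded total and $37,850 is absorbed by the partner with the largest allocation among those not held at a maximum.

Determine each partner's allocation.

Combined capital contributed = 389,785.
Proportional shares (ignoring caps): Ibarra 9,812.64; Orozco 18,428.07; Haddad 1,363.45; Marchetti 1,578.54; Nwosu 6,667.31.
Cap binds for Marchetti ($1,000); remaining pool $36,850 reallocated over remaining capital contributed 373,529.
Remaining shares: Ibarra 9,969.15 → $9,975; Orozco 18,722.00 → $18,725; Haddad 1,385.20 → $1,375; Nwosu 6,773.66 → $6,775.

Ibarra: $9,975; Orozco: $18,725; Haddad: $1,375; Marchetti: $1,000; Nwosu: $6,775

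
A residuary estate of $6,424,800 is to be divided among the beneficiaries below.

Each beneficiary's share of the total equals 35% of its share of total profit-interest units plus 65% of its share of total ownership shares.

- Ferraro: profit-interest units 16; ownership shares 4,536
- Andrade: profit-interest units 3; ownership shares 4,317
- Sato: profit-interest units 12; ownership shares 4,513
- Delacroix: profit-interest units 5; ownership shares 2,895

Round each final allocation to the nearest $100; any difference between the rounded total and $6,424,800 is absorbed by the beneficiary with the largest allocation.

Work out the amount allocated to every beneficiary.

Ferraro: $2,164,300 · Andrade: $1,296,100 · Sato: $1,908,600 · Delacroix: $1,055,800

Profit-interest units total 36; ownership shares total 16,261.
Blended shares (35% profit-interest units + 65% ownership shares): Ferraro 0.3369; Andrade 0.2017; Sato 0.2971; Delacroix 0.1643.
Unrounded shares: Ferraro 2,164,340.48; Andrade 1,296,073.97; Sato 1,908,580.33; Delacroix 1,055,805.22.
After rounding ($100): Ferraro $2,164,300; Andrade $1,296,100; Sato $1,908,600; Delacroix $1,055,800. Sum = $6,424,800.
Rounded total matches; no reconciliation needed.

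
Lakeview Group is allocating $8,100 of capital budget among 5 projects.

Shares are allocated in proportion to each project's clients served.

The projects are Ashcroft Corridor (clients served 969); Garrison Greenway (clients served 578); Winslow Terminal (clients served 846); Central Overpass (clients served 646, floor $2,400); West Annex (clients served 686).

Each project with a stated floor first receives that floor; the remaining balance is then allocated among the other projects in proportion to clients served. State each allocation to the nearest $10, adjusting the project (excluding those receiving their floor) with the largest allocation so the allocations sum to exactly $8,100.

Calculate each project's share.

Fund the minimums — Central Overpass $2,400. Residual $5,700.
Residual split over remaining clients served 3,079: Ashcroft Corridor 1,793.86 → $1,790; Garrison Greenway 1,070.02 → $1,070; Winslow Terminal 1,566.16 → $1,570; West Annex 1,269.96 → $1,270.

Ashcroft Corridor: $1,790; Garrison Greenway: $1,070; Winslow Terminal: $1,570; Central Overpass: $2,400; West Annex: $1,270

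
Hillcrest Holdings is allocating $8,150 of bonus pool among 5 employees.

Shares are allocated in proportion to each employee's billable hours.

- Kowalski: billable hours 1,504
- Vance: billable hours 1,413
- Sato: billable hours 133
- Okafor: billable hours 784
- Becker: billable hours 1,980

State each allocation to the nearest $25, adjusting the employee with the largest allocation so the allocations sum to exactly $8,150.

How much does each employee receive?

Sum of billable hours: 5,814.
Unrounded shares: Kowalski 1,504/5,814 × $8,150 = 2,108.29; Vance 1,413/5,814 × $8,150 = 1,980.73; Sato 133/5,814 × $8,150 = 186.44; Okafor 784/5,814 × $8,150 = 1,099.00; Becker 1,980/5,814 × $8,150 = 2,775.54.
After rounding ($25): Kowalski $2,100; Vance $1,975; Sato $175; Okafor $1,100; Becker $2,775. Sum = $8,125.
Difference $8,150 − $8,125 = +$25 applied to largest allocation (Becker): Becker becomes $2,800.

Kowalski: $2,100 | Vance: $1,975 | Sato: $175 | Okafor: $1,100 | Becker: $2,800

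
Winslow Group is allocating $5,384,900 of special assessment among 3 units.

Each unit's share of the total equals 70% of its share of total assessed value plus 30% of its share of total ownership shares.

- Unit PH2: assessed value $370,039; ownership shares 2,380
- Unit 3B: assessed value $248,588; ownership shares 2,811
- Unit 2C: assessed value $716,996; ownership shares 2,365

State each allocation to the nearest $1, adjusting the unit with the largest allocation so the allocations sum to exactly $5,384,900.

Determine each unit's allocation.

Totals — assessed value 1,335,623, ownership shares 7,556.
Blended shares (70% assessed value + 30% ownership shares): Unit PH2 0.2884; Unit 3B 0.2419; Unit 2C 0.4697.
Pro-rata amounts: Unit PH2 1,553,176.82; Unit 3B 1,302,562.28; Unit 2C 2,529,160.90.
Rounded to nearest $1: Unit PH2 $1,553,177; Unit 3B $1,302,562; Unit 2C $2,529,161. Sum = $5,384,900.
Sum already equals the total — no adjustment.

Unit PH2: $1,553,177 · Unit 3B: $1,302,562 · Unit 2C: $2,529,161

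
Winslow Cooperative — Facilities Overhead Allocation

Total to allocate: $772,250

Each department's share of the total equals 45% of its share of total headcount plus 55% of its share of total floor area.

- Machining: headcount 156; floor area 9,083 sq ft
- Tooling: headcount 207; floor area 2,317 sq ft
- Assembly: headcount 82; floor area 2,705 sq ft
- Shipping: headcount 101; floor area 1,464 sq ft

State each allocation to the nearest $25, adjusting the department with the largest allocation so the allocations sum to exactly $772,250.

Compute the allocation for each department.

Machining: $347,100 | Tooling: $194,950 | Assembly: $125,975 | Shipping: $104,225

Headcount total 546; floor area total 15,569.
Blended shares (45% headcount + 55% floor area): Machining 0.4494; Tooling 0.2525; Assembly 0.1631; Shipping 0.1350.
Unrounded shares: Machining 347,082.38; Tooling 194,959.26; Assembly 125,985.56; Shipping 104,222.80.
At nearest $25: Machining $347,075; Tooling $194,950; Assembly $125,975; Shipping $104,225. Sum = $772,225.
Difference $772,250 − $772,225 = +$25 applied to largest allocation (Machining): Machining becomes $347,100.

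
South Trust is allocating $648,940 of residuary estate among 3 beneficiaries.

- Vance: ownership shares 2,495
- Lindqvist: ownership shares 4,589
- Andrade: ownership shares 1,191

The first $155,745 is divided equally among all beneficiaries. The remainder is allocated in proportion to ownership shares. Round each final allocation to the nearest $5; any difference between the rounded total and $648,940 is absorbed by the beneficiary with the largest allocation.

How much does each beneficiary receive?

$155,745 shared equally gives $51,915 per beneficiary.
Remainder $493,195 by ownership shares (total 8,275): Vance 148,703.51 → $148,705; Lindqvist 273,507.17 → $273,505; Andrade 70,984.32 → $70,985.
Totals: Vance $51,915 + $148,705 = $200,620; Lindqvist $51,915 + $273,505 = $325,420; Andrade $51,915 + $70,985 = $122,900.

Vance: $200,620 · Lindqvist: $325,420 · Andrade: $122,900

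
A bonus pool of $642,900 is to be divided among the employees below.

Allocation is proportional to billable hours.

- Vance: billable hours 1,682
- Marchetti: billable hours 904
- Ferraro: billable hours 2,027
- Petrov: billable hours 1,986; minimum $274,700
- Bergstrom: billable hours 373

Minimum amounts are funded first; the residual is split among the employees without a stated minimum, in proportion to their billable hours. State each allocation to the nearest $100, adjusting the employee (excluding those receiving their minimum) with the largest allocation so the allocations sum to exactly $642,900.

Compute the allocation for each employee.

Vance: $124,200 | Marchetti: $66,800 | Ferraro: $149,700 | Petrov: $274,700 | Bergstrom: $27,500

Guaranteed amounts: Petrov $274,700. Residual $368,200.
Residual split over remaining billable hours 4,986: Vance 124,210.27 → $124,200; Marchetti 66,757.48 → $66,800; Ferraro 149,687.40 → $149,700; Bergstrom 27,544.85 → $27,500.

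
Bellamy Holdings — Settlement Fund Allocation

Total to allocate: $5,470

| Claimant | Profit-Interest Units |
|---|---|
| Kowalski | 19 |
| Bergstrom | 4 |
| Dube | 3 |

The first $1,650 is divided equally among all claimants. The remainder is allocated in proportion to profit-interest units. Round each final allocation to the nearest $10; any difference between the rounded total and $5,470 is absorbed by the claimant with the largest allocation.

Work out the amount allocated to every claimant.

Kowalski: $3,340 · Bergstrom: $1,140 · Dube: $990

$1,650 shared equally gives $550 per claimant.
Remainder $3,820 by profit-interest units (total 26): Kowalski 2,791.54 → $2,790; Bergstrom 587.69 → $590; Dube 440.77 → $440.
Totals: Kowalski $550 + $2,790 = $3,340; Bergstrom $550 + $590 = $1,140; Dube $550 + $440 = $990.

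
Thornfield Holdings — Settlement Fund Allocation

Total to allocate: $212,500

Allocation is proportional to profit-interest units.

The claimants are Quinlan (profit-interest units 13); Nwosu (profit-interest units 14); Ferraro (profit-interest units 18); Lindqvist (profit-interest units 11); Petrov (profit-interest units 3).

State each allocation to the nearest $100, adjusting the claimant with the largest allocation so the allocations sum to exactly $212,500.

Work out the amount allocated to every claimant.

Total profit-interest units = 59.
Pro-rata amounts: Quinlan 13/59 × $212,500 = 46,822.03; Nwosu 14/59 × $212,500 = 50,423.73; Ferraro 18/59 × $212,500 = 64,830.51; Lindqvist 11/59 × $212,500 = 39,618.64; Petrov 3/59 × $212,500 = 10,805.08.
Rounded to nearest $100: Quinlan $46,800; Nwosu $50,400; Ferraro $64,800; Lindqvist $39,600; Petrov $10,800. Sum = $212,400.
Difference $212,500 − $212,400 = +$100 applied to largest allocation (Ferraro): Ferraro becomes $64,900.

Quinlan: $46,800; Nwosu: $50,400; Ferraro: $64,900; Lindqvist: $39,600; Petrov: $10,800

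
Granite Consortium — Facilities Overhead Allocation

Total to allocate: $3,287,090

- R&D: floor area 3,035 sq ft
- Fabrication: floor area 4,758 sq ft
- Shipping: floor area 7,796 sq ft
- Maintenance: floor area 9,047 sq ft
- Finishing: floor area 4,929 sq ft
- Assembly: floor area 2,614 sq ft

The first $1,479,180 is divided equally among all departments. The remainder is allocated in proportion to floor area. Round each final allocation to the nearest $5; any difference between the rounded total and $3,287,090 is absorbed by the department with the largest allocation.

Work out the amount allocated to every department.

$1,479,180 shared equally gives $246,530 per department.
Remainder $1,807,910 by floor area (total 32,179): R&D 170,515.14 → $170,515; Fabrication 267,318.31 → $267,320; Shipping 438,002.00 → $438,000; Maintenance 508,286.83 → $508,285; Finishing 276,925.58 → $276,925; Assembly 146,862.14 → $146,860.
Rounding difference +$5 on remainder applied to Maintenance.
Totals: R&D $246,530 + $170,515 = $417,045; Fabrication $246,530 + $267,320 = $513,850; Shipping $246,530 + $438,000 = $684,530; Maintenance $246,530 + $508,290 = $754,820; Finishing $246,530 + $276,925 = $523,455; Assembly $246,530 + $146,860 = $393,390.

R&D: $417,045; Fabrication: $513,850; Shipping: $684,530; Maintenance: $754,820; Finishing: $523,455; Assembly: $393,390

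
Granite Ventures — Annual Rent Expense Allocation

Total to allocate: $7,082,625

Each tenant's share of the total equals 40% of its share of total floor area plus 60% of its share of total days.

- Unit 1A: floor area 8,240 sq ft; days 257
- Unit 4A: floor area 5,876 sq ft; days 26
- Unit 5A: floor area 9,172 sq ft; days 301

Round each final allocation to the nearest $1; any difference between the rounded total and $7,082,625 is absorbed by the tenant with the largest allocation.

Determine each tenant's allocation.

Floor area total 23,288; days total 584.
Composite weights (40% floor area + 60% days): Unit 1A 0.4056; Unit 4A 0.1276; Unit 5A 0.4668.
Proportional shares: Unit 1A 2,872,522.99; Unit 4A 904,025.16; Unit 5A 3,306,076.85.
After rounding ($1): Unit 1A $2,872,523; Unit 4A $904,025; Unit 5A $3,306,077. Sum = $7,082,625.
Rounded total matches; no reconciliation needed.

Unit 1A: $2,872,523; Unit 4A: $904,025; Unit 5A: $3,306,077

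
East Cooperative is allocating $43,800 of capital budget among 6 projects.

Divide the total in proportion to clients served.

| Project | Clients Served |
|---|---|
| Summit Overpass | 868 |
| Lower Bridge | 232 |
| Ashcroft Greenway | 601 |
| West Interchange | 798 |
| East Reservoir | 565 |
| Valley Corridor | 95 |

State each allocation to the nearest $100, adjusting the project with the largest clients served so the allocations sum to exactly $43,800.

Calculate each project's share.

Total clients served = 3,159.
Raw shares: Summit Overpass 868/3,159 × $43,800 = 12,034.95; Lower Bridge 232/3,159 × $43,800 = 3,216.71; Ashcroft Greenway 601/3,159 × $43,800 = 8,332.95; West Interchange 798/3,159 × $43,800 = 11,064.39; East Reservoir 565/3,159 × $43,800 = 7,833.81; Valley Corridor 95/3,159 × $43,800 = 1,317.19.
Rounded to nearest $100: Summit Overpass $12,000; Lower Bridge $3,200; Ashcroft Greenway $8,300; West Interchange $11,100; East Reservoir $7,800; Valley Corridor $1,300. Sum = $43,700.
Difference $43,800 − $43,700 = +$100 applied to largest clients served (Summit Overpass): Summit Overpass becomes $12,100.

Summit Overpass: $12,100; Lower Bridge: $3,200; Ashcroft Greenway: $8,300; West Interchange: $11,100; East Reservoir: $7,800; Valley Corridor: $1,300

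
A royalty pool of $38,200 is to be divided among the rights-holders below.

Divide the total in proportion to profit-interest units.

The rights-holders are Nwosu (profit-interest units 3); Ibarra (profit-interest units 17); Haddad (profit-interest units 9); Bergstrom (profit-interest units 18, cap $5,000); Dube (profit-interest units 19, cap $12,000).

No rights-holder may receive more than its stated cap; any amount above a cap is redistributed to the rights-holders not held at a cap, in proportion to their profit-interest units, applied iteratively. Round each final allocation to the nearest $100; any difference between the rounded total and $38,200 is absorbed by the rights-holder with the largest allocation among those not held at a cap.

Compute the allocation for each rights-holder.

Profit-interest units total: 66.
Proportional shares (ignoring caps): Nwosu 1,736.36; Ibarra 9,839.39; Haddad 5,209.09; Bergstrom 10,418.18; Dube 10,996.97.
Capped: Bergstrom ($5,000); balance $33,200 reallocated over remaining profit-interest units 48.
Capped: Dube ($12,000); balance $21,200 reallocated over remaining profit-interest units 29.
Shares after redistribution: Nwosu 2,193.10 → $2,200; Ibarra 12,427.59 → $12,400; Haddad 6,579.31 → $6,600.

Nwosu: $2,200; Ibarra: $12,400; Haddad: $6,600; Bergstrom: $5,000; Dube: $12,000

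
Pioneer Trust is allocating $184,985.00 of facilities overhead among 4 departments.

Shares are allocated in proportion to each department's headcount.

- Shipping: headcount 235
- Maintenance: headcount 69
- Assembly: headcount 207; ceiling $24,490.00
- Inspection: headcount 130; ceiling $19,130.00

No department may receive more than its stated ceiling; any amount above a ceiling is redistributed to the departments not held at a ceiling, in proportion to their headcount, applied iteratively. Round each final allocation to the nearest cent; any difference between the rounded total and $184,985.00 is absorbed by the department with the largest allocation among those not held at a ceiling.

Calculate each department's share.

Combined headcount = 641.
Pro-rata shares before constraints: Shipping 67,818.2137; Maintenance 19,912.5819; Assembly 59,737.7457; Inspection 37,516.4587.
Held at cap: Assembly ($24,490.00), Inspection ($19,130.00); remaining pool $141,365.00 reallocated over remaining headcount 304.
Redistributed shares: Shipping 109,278.8651 → $109,278.87; Maintenance 32,086.1349 → $32,086.13.

Shipping: $109,278.87 | Maintenance: $32,086.13 | Assembly: $24,490.00 | Inspection: $19,130.00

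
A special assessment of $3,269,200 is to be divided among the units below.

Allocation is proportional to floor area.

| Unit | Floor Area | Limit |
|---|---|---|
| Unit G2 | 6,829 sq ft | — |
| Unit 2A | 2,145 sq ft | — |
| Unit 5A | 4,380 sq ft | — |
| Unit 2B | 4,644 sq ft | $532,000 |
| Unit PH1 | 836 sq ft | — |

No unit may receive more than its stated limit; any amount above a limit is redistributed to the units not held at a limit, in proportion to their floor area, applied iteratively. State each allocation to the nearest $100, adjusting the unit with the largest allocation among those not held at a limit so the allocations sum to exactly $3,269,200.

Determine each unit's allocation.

Unit G2: $1,317,200 · Unit 2A: $413,800 · Unit 5A: $844,900 · Unit 2B: $532,000 · Unit PH1: $161,300

Total floor area = 18,834.
Pro-rata shares before constraints: Unit G2 1,185,375.75; Unit 2A 372,328.45; Unit 5A 760,279.07; Unit 2B 806,104.11; Unit PH1 145,112.63.
Held at cap: Unit 2B ($532,000); balance $2,737,200 reallocated over remaining floor area 14,190.
Redistributed shares: Unit G2 1,317,289.56 → $1,317,300; Unit 2A 413,762.79 → $413,800; Unit 5A 844,886.26 → $844,900; Unit PH1 161,261.40 → $161,300.
Rounding difference −$100 applied to Unit G2 → $1,317,200.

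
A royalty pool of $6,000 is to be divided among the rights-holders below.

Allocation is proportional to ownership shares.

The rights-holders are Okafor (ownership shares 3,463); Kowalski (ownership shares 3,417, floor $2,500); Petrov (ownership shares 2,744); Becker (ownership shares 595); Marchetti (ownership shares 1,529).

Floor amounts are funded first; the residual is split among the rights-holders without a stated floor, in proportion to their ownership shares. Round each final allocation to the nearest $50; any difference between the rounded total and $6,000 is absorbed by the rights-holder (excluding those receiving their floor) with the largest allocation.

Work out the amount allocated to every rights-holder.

Okafor: $1,450; Kowalski: $2,500; Petrov: $1,150; Becker: $250; Marchetti: $650

Guaranteed amounts: Kowalski $2,500. Balance $3,500.
Balance split over remaining ownership shares 8,331: Okafor 1,454.87 → $1,450; Petrov 1,152.80 → $1,150; Becker 249.97 → $250; Marchetti 642.36 → $650.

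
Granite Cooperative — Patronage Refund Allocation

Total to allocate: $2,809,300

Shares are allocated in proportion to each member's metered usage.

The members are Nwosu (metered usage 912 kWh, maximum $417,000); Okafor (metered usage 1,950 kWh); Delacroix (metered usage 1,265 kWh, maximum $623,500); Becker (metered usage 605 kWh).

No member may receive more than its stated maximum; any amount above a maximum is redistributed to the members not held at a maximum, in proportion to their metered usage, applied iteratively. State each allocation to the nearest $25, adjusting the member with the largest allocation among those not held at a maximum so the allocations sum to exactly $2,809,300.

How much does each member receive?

Total metered usage = 4,732.
Proportional shares (ignoring caps): Nwosu 541,437.36; Okafor 1,157,678.57; Delacroix 751,006.87; Becker 359,177.20.
Capped: Nwosu ($417,000), Delacroix ($623,500); remaining pool $1,768,800 reallocated over remaining metered usage 2,555.
Redistributed shares: Okafor 1,349,964.77 → $1,349,975; Becker 418,835.23 → $418,825.

Nwosu: $417,000 | Okafor: $1,349,975 | Delacroix: $623,500 | Becker: $418,825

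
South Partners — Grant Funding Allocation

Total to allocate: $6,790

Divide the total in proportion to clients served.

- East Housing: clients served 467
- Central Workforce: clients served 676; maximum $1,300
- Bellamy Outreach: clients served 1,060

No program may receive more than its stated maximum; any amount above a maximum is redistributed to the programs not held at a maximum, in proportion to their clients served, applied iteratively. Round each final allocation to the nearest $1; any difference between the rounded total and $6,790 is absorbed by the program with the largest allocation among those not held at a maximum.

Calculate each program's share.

East Housing: $1,679 · Central Workforce: $1,300 · Bellamy Outreach: $3,811

Total clients served = 2,203.
Proportional shares (ignoring caps): East Housing 1,439.37; Central Workforce 2,083.54; Bellamy Outreach 3,267.09.
Capped: Central Workforce ($1,300); remaining pool $5,490 reallocated over remaining clients served 1,527.
Shares after redistribution: East Housing 1,679.00 → $1,679; Bellamy Outreach 3,811.00 → $3,811.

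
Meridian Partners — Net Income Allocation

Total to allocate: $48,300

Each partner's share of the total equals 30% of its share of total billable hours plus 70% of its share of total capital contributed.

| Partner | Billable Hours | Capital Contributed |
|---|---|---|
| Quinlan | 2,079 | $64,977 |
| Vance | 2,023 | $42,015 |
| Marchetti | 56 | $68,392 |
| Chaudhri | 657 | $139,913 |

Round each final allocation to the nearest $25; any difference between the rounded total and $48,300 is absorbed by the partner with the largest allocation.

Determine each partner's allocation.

Quinlan: $13,225; Vance: $10,600; Marchetti: $7,500; Chaudhri: $16,975

Totals — billable hours 4,815, capital contributed 315,297.
Composite weights (30% billable hours + 70% capital contributed): Quinlan 0.2738; Vance 0.2193; Marchetti 0.1553; Chaudhri 0.3516.
Raw shares: Quinlan 13,224.06; Vance 10,593.27; Marchetti 7,502.35; Chaudhri 16,980.32.
Rounded to nearest $25: Quinlan $13,225; Vance $10,600; Marchetti $7,500; Chaudhri $16,975. Sum = $48,300.
No rounding difference to absorb.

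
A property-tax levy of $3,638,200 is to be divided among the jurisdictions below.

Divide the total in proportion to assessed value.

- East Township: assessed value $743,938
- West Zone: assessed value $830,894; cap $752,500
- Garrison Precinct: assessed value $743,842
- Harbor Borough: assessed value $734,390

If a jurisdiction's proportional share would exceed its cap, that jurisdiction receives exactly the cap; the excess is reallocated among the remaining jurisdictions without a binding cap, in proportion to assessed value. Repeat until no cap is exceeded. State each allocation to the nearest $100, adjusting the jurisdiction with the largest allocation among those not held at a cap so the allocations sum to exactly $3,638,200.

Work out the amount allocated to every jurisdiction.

Total assessed value = 3,053,064.
Proportional shares (ignoring caps): East Township 886,517.69; West Zone 990,139.27; Garrison Precinct 886,403.29; Harbor Borough 875,139.76.
Cap binds for West Zone ($752,500); balance $2,885,700 reallocated over remaining assessed value 2,222,170.
Redistributed shares: East Township 966,074.55 → $966,100; Garrison Precinct 965,949.89 → $965,900; Harbor Borough 953,675.56 → $953,700.

East Township: $966,100; West Zone: $752,500; Garrison Precinct: $965,900; Harbor Borough: $953,700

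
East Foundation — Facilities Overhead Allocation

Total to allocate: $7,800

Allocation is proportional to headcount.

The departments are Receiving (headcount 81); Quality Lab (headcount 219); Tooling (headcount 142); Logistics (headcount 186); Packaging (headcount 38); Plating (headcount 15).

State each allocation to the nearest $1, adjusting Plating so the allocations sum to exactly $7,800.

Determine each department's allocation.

Receiving: $928; Quality Lab: $2,508; Tooling: $1,626; Logistics: $2,130; Packaging: $435; Plating: $173

Sum of headcount: 681.
Raw shares: Receiving 81/681 × $7,800 = 927.75; Quality Lab 219/681 × $7,800 = 2,508.37; Tooling 142/681 × $7,800 = 1,626.43; Logistics 186/681 × $7,800 = 2,130.40; Packaging 38/681 × $7,800 = 435.24; Plating 15/681 × $7,800 = 171.81.
Rounded to nearest $1: Receiving $928; Quality Lab $2,508; Tooling $1,626; Logistics $2,130; Packaging $435; Plating $172. Sum = $7,799.
Difference $7,800 − $7,799 = +$1 applied to Plating: Plating becomes $173.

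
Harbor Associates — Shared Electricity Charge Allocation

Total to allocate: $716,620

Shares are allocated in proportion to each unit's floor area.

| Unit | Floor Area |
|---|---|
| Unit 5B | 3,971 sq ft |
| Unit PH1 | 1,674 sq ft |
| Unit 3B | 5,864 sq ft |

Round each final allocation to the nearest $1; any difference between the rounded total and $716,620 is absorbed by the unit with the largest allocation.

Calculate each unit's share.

Unit 5B: $247,258 · Unit PH1: $104,233 · Unit 3B: $365,129

Combined floor area = 11,509.
Raw shares: Unit 5B 3,971/11,509 × $716,620 = 247,258.495; Unit PH1 1,674/11,509 × $716,620 = 104,233.37; Unit 3B 5,864/11,509 × $716,620 = 365,128.13.
Rounded to nearest $1: Unit 5B $247,258; Unit PH1 $104,233; Unit 3B $365,128. Sum = $716,619.
Difference $716,620 − $716,619 = +$1 applied to largest allocation (Unit 3B): Unit 3B becomes $365,129.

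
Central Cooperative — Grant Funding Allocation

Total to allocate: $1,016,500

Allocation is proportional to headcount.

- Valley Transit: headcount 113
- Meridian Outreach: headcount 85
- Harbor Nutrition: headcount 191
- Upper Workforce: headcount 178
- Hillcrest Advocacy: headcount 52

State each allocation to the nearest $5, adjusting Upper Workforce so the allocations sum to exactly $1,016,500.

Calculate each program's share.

Valley Transit: $185,565 | Meridian Outreach: $139,585 | Harbor Nutrition: $313,655 | Upper Workforce: $292,300 | Hillcrest Advocacy: $85,395

Headcount total: 619.
Unrounded shares: Valley Transit 113/619 × $1,016,500 = 185,564.62; Meridian Outreach 85/619 × $1,016,500 = 139,584.01; Harbor Nutrition 191/619 × $1,016,500 = 313,653.47; Upper Workforce 178/619 × $1,016,500 = 292,305.33; Hillcrest Advocacy 52/619 × $1,016,500 = 85,392.57.
At nearest $5: Valley Transit $185,565; Meridian Outreach $139,585; Harbor Nutrition $313,655; Upper Workforce $292,305; Hillcrest Advocacy $85,395. Sum = $1,016,505.
Difference $1,016,500 − $1,016,505 = −$5 applied to Upper Workforce: Upper Workforce becomes $292,300.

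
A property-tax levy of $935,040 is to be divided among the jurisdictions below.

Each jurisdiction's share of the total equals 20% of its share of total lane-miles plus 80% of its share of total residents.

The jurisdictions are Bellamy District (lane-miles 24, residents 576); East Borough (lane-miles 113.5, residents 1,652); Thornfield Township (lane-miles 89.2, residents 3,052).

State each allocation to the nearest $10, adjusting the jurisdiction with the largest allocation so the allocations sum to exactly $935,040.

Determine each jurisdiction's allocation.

Bellamy District: $101,400; East Borough: $327,670; Thornfield Township: $505,970

Totals — lane-miles 226.7, residents 5,280.
Blended shares (20% lane-miles + 80% residents): Bellamy District 0.1084; East Borough 0.3504; Thornfield Township 0.5411.
Proportional shares: Bellamy District 101,401.43; East Borough 327,671.08; Thornfield Township 505,967.49.
After rounding ($10): Bellamy District $101,400; East Borough $327,670; Thornfield Township $505,970. Sum = $935,040.
No rounding difference to absorb.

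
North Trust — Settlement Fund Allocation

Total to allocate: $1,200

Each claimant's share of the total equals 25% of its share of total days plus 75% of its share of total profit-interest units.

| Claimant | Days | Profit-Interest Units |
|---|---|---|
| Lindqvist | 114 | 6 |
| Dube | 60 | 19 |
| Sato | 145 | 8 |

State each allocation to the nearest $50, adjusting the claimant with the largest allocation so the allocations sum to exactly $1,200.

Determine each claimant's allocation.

Lindqvist: $250; Dube: $600; Sato: $350

Totals — days 319, profit-interest units 33.
Combined weights (25% days + 75% profit-interest units): Lindqvist 0.2257; Dube 0.4788; Sato 0.2955.
Pro-rata amounts: Lindqvist 270.85; Dube 574.61; Sato 354.55.
After rounding ($50): Lindqvist $250; Dube $550; Sato $350. Sum = $1,150.
Difference $1,200 − $1,150 = +$50 applied to largest allocation (Dube): Dube becomes $600.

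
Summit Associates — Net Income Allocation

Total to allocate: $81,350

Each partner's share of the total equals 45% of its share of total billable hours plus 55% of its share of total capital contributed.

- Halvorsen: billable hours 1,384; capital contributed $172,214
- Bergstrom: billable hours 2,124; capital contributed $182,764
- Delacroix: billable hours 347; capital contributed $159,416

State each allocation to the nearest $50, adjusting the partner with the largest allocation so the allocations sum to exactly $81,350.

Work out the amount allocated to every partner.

Totals — billable hours 3,855, capital contributed 514,394.
Combined weights (45% billable hours + 55% capital contributed): Halvorsen 0.3457; Bergstrom 0.4434; Delacroix 0.2110.
Pro-rata amounts: Halvorsen 28,121.96; Bergstrom 36,066.73; Delacroix 17,161.31.
At nearest $50: Halvorsen $28,100; Bergstrom $36,050; Delacroix $17,150. Sum = $81,300.
Difference $81,350 − $81,300 = +$50 applied to largest allocation (Bergstrom): Bergstrom becomes $36,100.

Halvorsen: $28,100 · Bergstrom: $36,100 · Delacroix: $17,150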